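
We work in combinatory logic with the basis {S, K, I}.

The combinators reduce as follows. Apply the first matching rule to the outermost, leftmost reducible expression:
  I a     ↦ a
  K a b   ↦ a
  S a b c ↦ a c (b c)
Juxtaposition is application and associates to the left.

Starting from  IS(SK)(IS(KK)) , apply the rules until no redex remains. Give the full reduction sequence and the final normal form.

Answer: normal form = S(SK)(S(KK))  (in 2 steps)

Working:
  start: IS(SK)(IS(KK))
  →1  S(SK)(IS(KK))
  →2  S(SK)(S(KK))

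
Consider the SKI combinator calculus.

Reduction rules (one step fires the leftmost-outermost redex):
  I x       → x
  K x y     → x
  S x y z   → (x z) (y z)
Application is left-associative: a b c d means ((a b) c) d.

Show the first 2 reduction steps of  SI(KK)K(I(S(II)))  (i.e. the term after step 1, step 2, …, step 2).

Answer: after 2 steps: K(KKK)(I(S(II)))

Derivation:
  start: SI(KK)K(I(S(II)))
  step 1: IK(KKK)(I(S(II)))
  step 2: K(KKK)(I(S(II)))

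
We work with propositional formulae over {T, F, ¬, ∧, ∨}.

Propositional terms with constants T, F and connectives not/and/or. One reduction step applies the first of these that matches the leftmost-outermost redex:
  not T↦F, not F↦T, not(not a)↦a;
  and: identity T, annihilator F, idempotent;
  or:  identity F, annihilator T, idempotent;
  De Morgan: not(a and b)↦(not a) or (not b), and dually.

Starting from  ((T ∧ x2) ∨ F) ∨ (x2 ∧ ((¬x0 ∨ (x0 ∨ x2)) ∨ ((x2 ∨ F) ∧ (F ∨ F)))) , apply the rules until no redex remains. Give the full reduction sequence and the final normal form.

Answer: normal form = x2 ∨ (x2 ∧ (¬x0 ∨ (x0 ∨ x2)))  (in 6 steps)

Working:
  start: ((T ∧ x2) ∨ F) ∨ (x2 ∧ ((¬x0 ∨ (x0 ∨ x2)) ∨ ((x2 ∨ F) ∧ (F ∨ F))))
  →1  (T ∧ x2) ∨ (x2 ∧ ((¬x0 ∨ (x0 ∨ x2)) ∨ ((x2 ∨ F) ∧ (F ∨ F))))
  →2  x2 ∨ (x2 ∧ ((¬x0 ∨ (x0 ∨ x2)) ∨ ((x2 ∨ F) ∧ (F ∨ F))))
  →3  x2 ∨ (x2 ∧ ((¬x0 ∨ (x0 ∨ x2)) ∨ (x2 ∧ (F ∨ F))))
  →4  x2 ∨ (x2 ∧ ((¬x0 ∨ (x0 ∨ x2)) ∨ (x2 ∧ F)))
  →5  x2 ∨ (x2 ∧ ((¬x0 ∨ (x0 ∨ x2)) ∨ F))
  →6  x2 ∨ (x2 ∧ (¬x0 ∨ (x0 ∨ x2)))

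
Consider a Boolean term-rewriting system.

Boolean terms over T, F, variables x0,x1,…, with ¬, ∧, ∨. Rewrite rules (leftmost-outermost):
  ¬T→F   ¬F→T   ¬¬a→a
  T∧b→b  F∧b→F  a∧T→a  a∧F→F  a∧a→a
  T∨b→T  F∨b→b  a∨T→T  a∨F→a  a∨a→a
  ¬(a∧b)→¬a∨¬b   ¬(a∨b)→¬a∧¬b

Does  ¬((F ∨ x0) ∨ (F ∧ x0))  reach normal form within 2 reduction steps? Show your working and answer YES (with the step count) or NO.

  start: ¬((F ∨ x0) ∨ (F ∧ x0))
  step 1: ¬(F ∨ x0) ∧ ¬(F ∧ x0)
  step 2: (¬F ∧ ¬x0) ∧ ¬(F ∧ x0)

Answer: NO — after 2 steps the term is (¬F ∧ ¬x0) ∧ ¬(F ∧ x0), not yet normal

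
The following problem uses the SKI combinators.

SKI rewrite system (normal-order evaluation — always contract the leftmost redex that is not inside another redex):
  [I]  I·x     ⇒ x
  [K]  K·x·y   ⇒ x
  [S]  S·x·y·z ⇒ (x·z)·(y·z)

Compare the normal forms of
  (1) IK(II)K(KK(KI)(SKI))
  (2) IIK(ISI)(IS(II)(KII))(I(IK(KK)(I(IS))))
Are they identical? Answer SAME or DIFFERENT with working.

Term A:
  start: IK(II)K(KK(KI)(SKI))
  [1] K(II)K(KK(KI)(SKI))
  [2] II(KK(KI)(SKI))
  [3] I(KK(KI)(SKI))
  [4] KK(KI)(SKI)
  [5] K(SKI)

Term B:
  start: IIK(ISI)(IS(II)(KII))(I(IK(KK)(I(IS))))
  [1] IK(ISI)(IS(II)(KII))(I(IK(KK)(I(IS))))
  [2] K(ISI)(IS(II)(KII))(I(IK(KK)(I(IS))))
  [3] ISI(I(IK(KK)(I(IS))))
  [4] SI(I(IK(KK)(I(IS))))
  [5] SI(IK(KK)(I(IS)))
  [6] SI(K(KK)(I(IS)))
  [7] SI(KK)

Answer: DIFFERENT — A ⇓ K(SKI), B ⇓ SI(KK)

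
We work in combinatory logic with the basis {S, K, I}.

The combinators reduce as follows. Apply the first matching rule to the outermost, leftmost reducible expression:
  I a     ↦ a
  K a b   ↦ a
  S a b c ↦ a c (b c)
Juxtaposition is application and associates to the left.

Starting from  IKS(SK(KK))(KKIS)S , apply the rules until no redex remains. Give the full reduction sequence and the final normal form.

  start: IKS(SK(KK))(KKIS)S
  [1] KS(SK(KK))(KKIS)S
  [2] S(KKIS)S
  [3] S(KS)S

Answer: normal form = S(KS)S  (in 3 steps)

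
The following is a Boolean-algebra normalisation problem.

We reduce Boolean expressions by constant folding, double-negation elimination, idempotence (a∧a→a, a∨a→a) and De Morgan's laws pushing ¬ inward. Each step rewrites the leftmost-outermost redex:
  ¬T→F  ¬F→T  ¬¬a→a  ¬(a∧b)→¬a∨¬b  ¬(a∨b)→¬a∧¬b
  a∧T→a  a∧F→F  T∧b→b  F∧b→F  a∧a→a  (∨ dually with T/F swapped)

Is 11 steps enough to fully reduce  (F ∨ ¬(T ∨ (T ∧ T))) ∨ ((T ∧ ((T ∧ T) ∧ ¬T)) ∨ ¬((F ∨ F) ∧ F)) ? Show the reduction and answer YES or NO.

Answer: NO — after 11 steps the term is ¬(F ∨ F) ∨ ¬F, not yet normal

Working:
  start: (F ∨ ¬(T ∨ (T ∧ T))) ∨ ((T ∧ ((T ∧ T) ∧ ¬T)) ∨ ¬((F ∨ F) ∧ F))
  [1] ¬(T ∨ (T ∧ T)) ∨ ((T ∧ ((T ∧ T) ∧ ¬T)) ∨ ¬((F ∨ F) ∧ F))
  [2] (¬T ∧ ¬(T ∧ T)) ∨ ((T ∧ ((T ∧ T) ∧ ¬T)) ∨ ¬((F ∨ F) ∧ F))
  [3] (F ∧ ¬(T ∧ T)) ∨ ((T ∧ ((T ∧ T) ∧ ¬T)) ∨ ¬((F ∨ F) ∧ F))
  [4] F ∨ ((T ∧ ((T ∧ T) ∧ ¬T)) ∨ ¬((F ∨ F) ∧ F))
  [5] (T ∧ ((T ∧ T) ∧ ¬T)) ∨ ¬((F ∨ F) ∧ F)
  [6] ((T ∧ T) ∧ ¬T) ∨ ¬((F ∨ F) ∧ F)
  [7] (T ∧ ¬T) ∨ ¬((F ∨ F) ∧ F)
  [8] ¬T ∨ ¬((F ∨ F) ∧ F)
  [9] F ∨ ¬((F ∨ F) ∧ F)
  [10] ¬((F ∨ F) ∧ F)
  [11] ¬(F ∨ F) ∨ ¬F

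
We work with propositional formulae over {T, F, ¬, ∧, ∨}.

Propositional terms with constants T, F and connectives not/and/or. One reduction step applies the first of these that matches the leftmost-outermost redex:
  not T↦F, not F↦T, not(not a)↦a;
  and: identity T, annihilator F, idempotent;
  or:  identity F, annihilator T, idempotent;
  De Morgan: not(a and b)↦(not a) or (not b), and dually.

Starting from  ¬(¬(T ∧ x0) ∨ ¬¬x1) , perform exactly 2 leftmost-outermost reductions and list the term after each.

Answer: after 2 steps: (T ∧ x0) ∧ ¬¬¬x1

Working:
  start: ¬(¬(T ∧ x0) ∨ ¬¬x1)
  →1  ¬¬(T ∧ x0) ∧ ¬¬¬x1
  →2  (T ∧ x0) ∧ ¬¬¬x1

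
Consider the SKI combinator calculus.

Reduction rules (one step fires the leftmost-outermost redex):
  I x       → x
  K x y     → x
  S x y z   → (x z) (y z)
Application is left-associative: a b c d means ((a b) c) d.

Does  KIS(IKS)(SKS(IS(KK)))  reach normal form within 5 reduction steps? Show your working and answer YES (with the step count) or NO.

Answer: YES — reaches normal form S in 4 ≤ 5 steps

Reduction:
  start: KIS(IKS)(SKS(IS(KK)))
  step 1: I(IKS)(SKS(IS(KK)))
  step 2: IKS(SKS(IS(KK)))
  step 3: KS(SKS(IS(KK)))
  step 4: S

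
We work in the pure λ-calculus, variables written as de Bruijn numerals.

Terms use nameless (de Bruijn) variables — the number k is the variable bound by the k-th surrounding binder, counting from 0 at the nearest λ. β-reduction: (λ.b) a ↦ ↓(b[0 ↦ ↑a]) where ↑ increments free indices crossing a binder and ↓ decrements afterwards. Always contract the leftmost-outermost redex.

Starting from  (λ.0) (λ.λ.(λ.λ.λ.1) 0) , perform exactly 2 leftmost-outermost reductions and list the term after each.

Answer: after 2 steps: λ.λ.λ.λ.1

Reduction:
  start: (λ.0) (λ.λ.(λ.λ.λ.1) 0)
  step 1: λ.λ.(λ.λ.λ.1) 0
  step 2: λ.λ.λ.λ.1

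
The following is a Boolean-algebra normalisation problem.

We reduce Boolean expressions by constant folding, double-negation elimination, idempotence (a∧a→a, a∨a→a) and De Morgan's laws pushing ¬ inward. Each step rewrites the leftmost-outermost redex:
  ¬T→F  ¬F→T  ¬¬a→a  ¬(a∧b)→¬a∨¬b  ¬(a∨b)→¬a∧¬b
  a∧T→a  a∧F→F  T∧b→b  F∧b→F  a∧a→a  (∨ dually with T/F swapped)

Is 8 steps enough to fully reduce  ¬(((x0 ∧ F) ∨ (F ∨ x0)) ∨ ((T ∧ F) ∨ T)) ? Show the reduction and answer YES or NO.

Answer: NO — after 8 steps the term is (T ∧ ¬x0) ∧ ¬((T ∧ F) ∨ T), not yet normal

Reduction:
  start: ¬(((x0 ∧ F) ∨ (F ∨ x0)) ∨ ((T ∧ F) ∨ T))
  step 1: ¬((x0 ∧ F) ∨ (F ∨ x0)) ∧ ¬((T ∧ F) ∨ T)
  step 2: (¬(x0 ∧ F) ∧ ¬(F ∨ x0)) ∧ ¬((T ∧ F) ∨ T)
  step 3: ((¬x0 ∨ ¬F) ∧ ¬(F ∨ x0)) ∧ ¬((T ∧ F) ∨ T)
  step 4: ((¬x0 ∨ T) ∧ ¬(F ∨ x0)) ∧ ¬((T ∧ F) ∨ T)
  step 5: (T ∧ ¬(F ∨ x0)) ∧ ¬((T ∧ F) ∨ T)
  step 6: ¬(F ∨ x0) ∧ ¬((T ∧ F) ∨ T)
  step 7: (¬F ∧ ¬x0) ∧ ¬((T ∧ F) ∨ T)
  step 8: (T ∧ ¬x0) ∧ ¬((T ∧ F) ∨ T)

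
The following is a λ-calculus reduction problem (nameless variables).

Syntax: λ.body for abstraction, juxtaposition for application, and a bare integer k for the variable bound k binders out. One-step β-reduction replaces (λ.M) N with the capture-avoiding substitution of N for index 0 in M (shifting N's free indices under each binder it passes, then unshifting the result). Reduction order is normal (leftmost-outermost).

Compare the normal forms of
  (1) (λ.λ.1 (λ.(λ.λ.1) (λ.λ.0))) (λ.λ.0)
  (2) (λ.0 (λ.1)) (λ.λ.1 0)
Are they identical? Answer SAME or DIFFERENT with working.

Term A:
  start: (λ.λ.1 (λ.(λ.λ.1) (λ.λ.0))) (λ.λ.0)
  step 1: λ.(λ.λ.0) (λ.(λ.λ.1) (λ.λ.0))
  step 2: λ.λ.0

Term B:
  start: (λ.0 (λ.1)) (λ.λ.1 0)
  step 1: (λ.λ.1 0) (λ.λ.λ.1 0)
  step 2: λ.(λ.λ.λ.1 0) 0
  step 3: λ.λ.λ.1 0

Answer: DIFFERENT — A ⇓ λ.λ.0, B ⇓ λ.λ.λ.1 0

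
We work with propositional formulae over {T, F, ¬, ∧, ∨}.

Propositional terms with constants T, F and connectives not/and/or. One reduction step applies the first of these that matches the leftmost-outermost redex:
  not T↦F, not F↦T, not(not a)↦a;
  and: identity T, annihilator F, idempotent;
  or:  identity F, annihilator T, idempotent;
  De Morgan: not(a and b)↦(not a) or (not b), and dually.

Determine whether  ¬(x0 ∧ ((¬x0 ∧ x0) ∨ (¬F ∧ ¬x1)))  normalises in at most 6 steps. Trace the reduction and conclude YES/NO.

Answer: NO — after 6 steps the term is ¬x0 ∨ ((x0 ∨ ¬x0) ∧ (F ∨ ¬¬x1)), not yet normal

Working:
  start: ¬(x0 ∧ ((¬x0 ∧ x0) ∨ (¬F ∧ ¬x1)))
  [1] ¬x0 ∨ ¬((¬x0 ∧ x0) ∨ (¬F ∧ ¬x1))
  [2] ¬x0 ∨ (¬(¬x0 ∧ x0) ∧ ¬(¬F ∧ ¬x1))
  [3] ¬x0 ∨ ((¬¬x0 ∨ ¬x0) ∧ ¬(¬F ∧ ¬x1))
  [4] ¬x0 ∨ ((x0 ∨ ¬x0) ∧ ¬(¬F ∧ ¬x1))
  [5] ¬x0 ∨ ((x0 ∨ ¬x0) ∧ (¬¬F ∨ ¬¬x1))
  [6] ¬x0 ∨ ((x0 ∨ ¬x0) ∧ (F ∨ ¬¬x1))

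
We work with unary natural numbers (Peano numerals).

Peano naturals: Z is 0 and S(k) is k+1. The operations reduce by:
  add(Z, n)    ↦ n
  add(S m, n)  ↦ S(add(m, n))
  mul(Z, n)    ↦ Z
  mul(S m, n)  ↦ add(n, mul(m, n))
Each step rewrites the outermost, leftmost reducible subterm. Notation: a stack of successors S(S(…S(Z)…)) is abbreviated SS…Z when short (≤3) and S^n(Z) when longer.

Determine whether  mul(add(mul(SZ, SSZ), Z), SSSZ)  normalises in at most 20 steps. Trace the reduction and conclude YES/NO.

  start: mul(add(mul(SZ, SSZ), Z), SSSZ)
  step 1: mul(add(add(SSZ, mul(Z, SSZ)), Z), SSSZ)
  step 2: mul(add(S(add(SZ, mul(Z, SSZ))), Z), SSSZ)
  step 3: mul(S(add(add(SZ, mul(Z, SSZ)), Z)), SSSZ)
  step 4: add(SSSZ, mul(add(add(SZ, mul(Z, SSZ)), Z), SSSZ))
  step 5: S(add(SSZ, mul(add(add(SZ, mul(Z, SSZ)), Z), SSSZ)))
  step 6: S(S(add(SZ, mul(add(add(SZ, mul(Z, SSZ)), Z), SSSZ))))
  step 7: S(S(S(add(Z, mul(add(add(SZ, mul(Z, SSZ)), Z), SSSZ)))))
  step 8: S(S(S(mul(add(add(SZ, mul(Z, SSZ)), Z), SSSZ))))
  step 9: S(S(S(mul(add(S(add(Z, mul(Z, SSZ))), Z), SSSZ))))
  step 10: S(S(S(mul(S(add(add(Z, mul(Z, SSZ)), Z)), SSSZ))))
  step 11: S(S(S(add(SSSZ, mul(add(add(Z, mul(Z, SSZ)), Z), SSSZ)))))
  step 12: S(S(S(S(add(SSZ, mul(add(add(Z, mul(Z, SSZ)), Z), SSSZ))))))
  step 13: S(S(S(S(S(add(SZ, mul(add(add(Z, mul(Z, SSZ)), Z), SSSZ)))))))
  step 14: S(S(S(S(S(S(add(Z, mul(add(add(Z, mul(Z, SSZ)), Z), SSSZ))))))))
  step 15: S(S(S(S(S(S(mul(add(add(Z, mul(Z, SSZ)), Z), SSSZ)))))))
  step 16: S(S(S(S(S(S(mul(add(mul(Z, SSZ), Z), SSSZ)))))))
  step 17: S(S(S(S(S(S(mul(add(Z, Z), SSSZ)))))))
  step 18: S(S(S(S(S(S(mul(Z, SSSZ)))))))
  step 19: S^6(Z)

Answer: YES — reaches normal form S^6(Z) in 19 ≤ 20 steps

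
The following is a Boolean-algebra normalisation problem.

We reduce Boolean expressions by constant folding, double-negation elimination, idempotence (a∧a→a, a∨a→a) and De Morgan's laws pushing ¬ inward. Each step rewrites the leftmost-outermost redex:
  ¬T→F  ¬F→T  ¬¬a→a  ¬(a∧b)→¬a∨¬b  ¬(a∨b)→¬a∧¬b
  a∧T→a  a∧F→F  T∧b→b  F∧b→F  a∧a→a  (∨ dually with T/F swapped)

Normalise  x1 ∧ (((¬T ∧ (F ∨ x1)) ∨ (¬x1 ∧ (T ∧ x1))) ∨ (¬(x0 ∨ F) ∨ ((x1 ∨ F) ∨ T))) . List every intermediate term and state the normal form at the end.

  start: x1 ∧ (((¬T ∧ (F ∨ x1)) ∨ (¬x1 ∧ (T ∧ x1))) ∨ (¬(x0 ∨ F) ∨ ((x1 ∨ F) ∨ T)))
  →1  x1 ∧ (((F ∧ (F ∨ x1)) ∨ (¬x1 ∧ (T ∧ x1))) ∨ (¬(x0 ∨ F) ∨ ((x1 ∨ F) ∨ T)))
  →2  x1 ∧ ((F ∨ (¬x1 ∧ (T ∧ x1))) ∨ (¬(x0 ∨ F) ∨ ((x1 ∨ F) ∨ T)))
  →3  x1 ∧ ((¬x1 ∧ (T ∧ x1)) ∨ (¬(x0 ∨ F) ∨ ((x1 ∨ F) ∨ T)))
  →4  x1 ∧ ((¬x1 ∧ x1) ∨ (¬(x0 ∨ F) ∨ ((x1 ∨ F) ∨ T)))
  →5  x1 ∧ ((¬x1 ∧ x1) ∨ ((¬x0 ∧ ¬F) ∨ ((x1 ∨ F) ∨ T)))
  →6  x1 ∧ ((¬x1 ∧ x1) ∨ ((¬x0 ∧ T) ∨ ((x1 ∨ F) ∨ T)))
  →7  x1 ∧ ((¬x1 ∧ x1) ∨ (¬x0 ∨ ((x1 ∨ F) ∨ T)))
  →8  x1 ∧ ((¬x1 ∧ x1) ∨ (¬x0 ∨ T))
  →9  x1 ∧ ((¬x1 ∧ x1) ∨ T)
  →10  x1 ∧ T
  →11  x1

Answer: normal form = x1  (in 11 steps)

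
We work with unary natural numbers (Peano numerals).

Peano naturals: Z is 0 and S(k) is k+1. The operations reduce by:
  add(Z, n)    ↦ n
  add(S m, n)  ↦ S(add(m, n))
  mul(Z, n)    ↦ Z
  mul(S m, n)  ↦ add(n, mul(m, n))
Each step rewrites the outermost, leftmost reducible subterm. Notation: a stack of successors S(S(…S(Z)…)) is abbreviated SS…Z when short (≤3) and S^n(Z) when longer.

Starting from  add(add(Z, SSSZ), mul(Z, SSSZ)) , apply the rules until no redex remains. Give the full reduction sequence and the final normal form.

  start: add(add(Z, SSSZ), mul(Z, SSSZ))
  step 1: add(SSSZ, mul(Z, SSSZ))
  step 2: S(add(SSZ, mul(Z, SSSZ)))
  step 3: S(S(add(SZ, mul(Z, SSSZ))))
  step 4: S(S(S(add(Z, mul(Z, SSSZ)))))
  step 5: S(S(S(mul(Z, SSSZ))))
  step 6: SSSZ

Answer: normal form = SSSZ  (in 6 steps)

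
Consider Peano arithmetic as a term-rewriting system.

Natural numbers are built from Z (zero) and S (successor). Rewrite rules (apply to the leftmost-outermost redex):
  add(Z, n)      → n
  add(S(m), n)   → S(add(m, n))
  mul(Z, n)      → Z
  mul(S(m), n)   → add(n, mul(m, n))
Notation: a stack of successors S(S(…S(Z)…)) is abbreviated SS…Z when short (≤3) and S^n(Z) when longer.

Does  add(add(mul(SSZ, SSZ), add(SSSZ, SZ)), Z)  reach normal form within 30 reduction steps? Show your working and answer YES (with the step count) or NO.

  start: add(add(mul(SSZ, SSZ), add(SSSZ, SZ)), Z)
  step 1: add(add(add(SSZ, mul(SZ, SSZ)), add(SSSZ, SZ)), Z)
  step 2: add(add(S(add(SZ, mul(SZ, SSZ))), add(SSSZ, SZ)), Z)
  step 3: add(S(add(add(SZ, mul(SZ, SSZ)), add(SSSZ, SZ))), Z)
  step 4: S(add(add(add(SZ, mul(SZ, SSZ)), add(SSSZ, SZ)), Z))
  step 5: S(add(add(S(add(Z, mul(SZ, SSZ))), add(SSSZ, SZ)), Z))
  step 6: S(add(S(add(add(Z, mul(SZ, SSZ)), add(SSSZ, SZ))), Z))
  step 7: S(S(add(add(add(Z, mul(SZ, SSZ)), add(SSSZ, SZ)), Z)))
  step 8: S(S(add(add(mul(SZ, SSZ), add(SSSZ, SZ)), Z)))
  step 9: S(S(add(add(add(SSZ, mul(Z, SSZ)), add(SSSZ, SZ)), Z)))
  step 10: S(S(add(add(S(add(SZ, mul(Z, SSZ))), add(SSSZ, SZ)), Z)))
  step 11: S(S(add(S(add(add(SZ, mul(Z, SSZ)), add(SSSZ, SZ))), Z)))
  step 12: S(S(S(add(add(add(SZ, mul(Z, SSZ)), add(SSSZ, SZ)), Z))))
  step 13: S(S(S(add(add(S(add(Z, mul(Z, SSZ))), add(SSSZ, SZ)), Z))))
  step 14: S(S(S(add(S(add(add(Z, mul(Z, SSZ)), add(SSSZ, SZ))), Z))))
  step 15: S(S(S(S(add(add(add(Z, mul(Z, SSZ)), add(SSSZ, SZ)), Z)))))
  step 16: S(S(S(S(add(add(mul(Z, SSZ), add(SSSZ, SZ)), Z)))))
  step 17: S(S(S(S(add(add(Z, add(SSSZ, SZ)), Z)))))
  step 18: S(S(S(S(add(add(SSSZ, SZ), Z)))))
  step 19: S(S(S(S(add(S(add(SSZ, SZ)), Z)))))
  step 20: S(S(S(S(S(add(add(SSZ, SZ), Z))))))
  step 21: S(S(S(S(S(add(S(add(SZ, SZ)), Z))))))
  step 22: S(S(S(S(S(S(add(add(SZ, SZ), Z)))))))
  step 23: S(S(S(S(S(S(add(S(add(Z, SZ)), Z)))))))
  step 24: S(S(S(S(S(S(S(add(add(Z, SZ), Z))))))))
  step 25: S(S(S(S(S(S(S(add(SZ, Z))))))))
  step 26: S(S(S(S(S(S(S(S(add(Z, Z)))))))))
  step 27: S^8(Z)

Answer: YES — reaches normal form S^8(Z) in 27 ≤ 30 steps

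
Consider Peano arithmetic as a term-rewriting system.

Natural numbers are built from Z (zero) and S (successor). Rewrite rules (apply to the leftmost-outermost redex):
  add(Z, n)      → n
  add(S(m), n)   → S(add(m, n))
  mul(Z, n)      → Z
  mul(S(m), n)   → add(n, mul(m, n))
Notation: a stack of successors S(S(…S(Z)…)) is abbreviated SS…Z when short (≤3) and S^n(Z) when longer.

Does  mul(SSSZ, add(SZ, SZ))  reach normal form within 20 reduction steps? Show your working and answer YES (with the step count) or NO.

  start: mul(SSSZ, add(SZ, SZ))
  [1] add(add(SZ, SZ), mul(SSZ, add(SZ, SZ)))
  [2] add(S(add(Z, SZ)), mul(SSZ, add(SZ, SZ)))
  [3] S(add(add(Z, SZ), mul(SSZ, add(SZ, SZ))))
  [4] S(add(SZ, mul(SSZ, add(SZ, SZ))))
  [5] S(S(add(Z, mul(SSZ, add(SZ, SZ)))))
  [6] S(S(mul(SSZ, add(SZ, SZ))))
  [7] S(S(add(add(SZ, SZ), mul(SZ, add(SZ, SZ)))))
  [8] S(S(add(S(add(Z, SZ)), mul(SZ, add(SZ, SZ)))))
  [9] S(S(S(add(add(Z, SZ), mul(SZ, add(SZ, SZ))))))
  [10] S(S(S(add(SZ, mul(SZ, add(SZ, SZ))))))
  [11] S(S(S(S(add(Z, mul(SZ, add(SZ, SZ)))))))
  [12] S(S(S(S(mul(SZ, add(SZ, SZ))))))
  [13] S(S(S(S(add(add(SZ, SZ), mul(Z, add(SZ, SZ)))))))
  [14] S(S(S(S(add(S(add(Z, SZ)), mul(Z, add(SZ, SZ)))))))
  [15] S(S(S(S(S(add(add(Z, SZ), mul(Z, add(SZ, SZ))))))))
  [16] S(S(S(S(S(add(SZ, mul(Z, add(SZ, SZ))))))))
  [17] S(S(S(S(S(S(add(Z, mul(Z, add(SZ, SZ)))))))))
  [18] S(S(S(S(S(S(mul(Z, add(SZ, SZ))))))))
  [19] S^6(Z)

Answer: YES — reaches normal form S^6(Z) in 19 ≤ 20 steps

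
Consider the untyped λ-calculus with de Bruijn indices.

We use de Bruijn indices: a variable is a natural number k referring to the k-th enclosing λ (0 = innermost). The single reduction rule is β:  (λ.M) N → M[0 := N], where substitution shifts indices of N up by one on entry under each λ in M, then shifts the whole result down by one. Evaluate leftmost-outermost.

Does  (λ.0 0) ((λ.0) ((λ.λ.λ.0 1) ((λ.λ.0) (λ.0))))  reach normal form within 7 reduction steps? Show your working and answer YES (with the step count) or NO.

Answer: YES — reaches normal form λ.0 (λ.λ.0 1) in 6 ≤ 7 steps

Derivation:
  start: (λ.0 0) ((λ.0) ((λ.λ.λ.0 1) ((λ.λ.0) (λ.0))))
  step 1: (λ.0) ((λ.λ.λ.0 1) ((λ.λ.0) (λ.0))) ((λ.0) ((λ.λ.λ.0 1) ((λ.λ.0) (λ.0))))
  step 2: (λ.λ.λ.0 1) ((λ.λ.0) (λ.0)) ((λ.0) ((λ.λ.λ.0 1) ((λ.λ.0) (λ.0))))
  step 3: (λ.λ.0 1) ((λ.0) ((λ.λ.λ.0 1) ((λ.λ.0) (λ.0))))
  step 4: λ.0 ((λ.0) ((λ.λ.λ.0 1) ((λ.λ.0) (λ.0))))
  step 5: λ.0 ((λ.λ.λ.0 1) ((λ.λ.0) (λ.0)))
  step 6: λ.0 (λ.λ.0 1)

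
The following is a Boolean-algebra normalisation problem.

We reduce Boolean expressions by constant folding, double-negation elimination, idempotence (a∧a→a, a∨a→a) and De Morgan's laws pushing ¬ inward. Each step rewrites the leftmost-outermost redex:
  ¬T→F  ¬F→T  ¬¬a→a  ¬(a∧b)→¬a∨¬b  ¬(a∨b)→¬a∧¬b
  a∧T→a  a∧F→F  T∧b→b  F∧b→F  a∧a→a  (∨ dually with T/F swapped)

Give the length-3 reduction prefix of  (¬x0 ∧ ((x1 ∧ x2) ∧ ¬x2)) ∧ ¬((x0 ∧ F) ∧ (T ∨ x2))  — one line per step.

Answer: after 3 steps: (¬x0 ∧ ((x1 ∧ x2) ∧ ¬x2)) ∧ ((¬x0 ∨ T) ∨ ¬(T ∨ x2))

Working:
  start: (¬x0 ∧ ((x1 ∧ x2) ∧ ¬x2)) ∧ ¬((x0 ∧ F) ∧ (T ∨ x2))
  step 1: (¬x0 ∧ ((x1 ∧ x2) ∧ ¬x2)) ∧ (¬(x0 ∧ F) ∨ ¬(T ∨ x2))
  step 2: (¬x0 ∧ ((x1 ∧ x2) ∧ ¬x2)) ∧ ((¬x0 ∨ ¬F) ∨ ¬(T ∨ x2))
  step 3: (¬x0 ∧ ((x1 ∧ x2) ∧ ¬x2)) ∧ ((¬x0 ∨ T) ∨ ¬(T ∨ x2))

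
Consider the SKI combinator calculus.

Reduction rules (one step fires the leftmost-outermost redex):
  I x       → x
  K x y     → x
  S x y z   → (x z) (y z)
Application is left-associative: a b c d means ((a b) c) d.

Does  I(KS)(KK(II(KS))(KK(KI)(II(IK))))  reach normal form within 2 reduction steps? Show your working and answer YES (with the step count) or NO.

Answer: YES — reaches normal form S in 2 ≤ 2 steps

Reduction:
  start: I(KS)(KK(II(KS))(KK(KI)(II(IK))))
  [1] KS(KK(II(KS))(KK(KI)(II(IK))))
  [2] S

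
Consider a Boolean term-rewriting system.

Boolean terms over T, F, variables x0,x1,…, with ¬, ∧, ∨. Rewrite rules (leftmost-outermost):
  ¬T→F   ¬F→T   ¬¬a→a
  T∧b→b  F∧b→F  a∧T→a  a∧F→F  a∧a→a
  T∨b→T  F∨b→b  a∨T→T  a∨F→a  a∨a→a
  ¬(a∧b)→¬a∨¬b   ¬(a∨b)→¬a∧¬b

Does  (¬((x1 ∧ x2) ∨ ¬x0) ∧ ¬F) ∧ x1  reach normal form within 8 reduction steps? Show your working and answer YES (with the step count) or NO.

Answer: YES — reaches normal form ((¬x1 ∨ ¬x2) ∧ x0) ∧ x1 in 5 ≤ 8 steps

Working:
  start: (¬((x1 ∧ x2) ∨ ¬x0) ∧ ¬F) ∧ x1
  →1  ((¬(x1 ∧ x2) ∧ ¬¬x0) ∧ ¬F) ∧ x1
  →2  (((¬x1 ∨ ¬x2) ∧ ¬¬x0) ∧ ¬F) ∧ x1
  →3  (((¬x1 ∨ ¬x2) ∧ x0) ∧ ¬F) ∧ x1
  →4  (((¬x1 ∨ ¬x2) ∧ x0) ∧ T) ∧ x1
  →5  ((¬x1 ∨ ¬x2) ∧ x0) ∧ x1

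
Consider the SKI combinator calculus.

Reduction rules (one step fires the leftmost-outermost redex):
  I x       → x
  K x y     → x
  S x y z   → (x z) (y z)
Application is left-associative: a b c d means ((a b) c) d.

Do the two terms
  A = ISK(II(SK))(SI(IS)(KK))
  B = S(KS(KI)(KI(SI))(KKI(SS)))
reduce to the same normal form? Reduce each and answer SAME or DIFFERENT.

Answer: DIFFERENT — A ⇓ K, B ⇓ S(SI(K(SS)))

Reduction:
Term A:
  start: ISK(II(SK))(SI(IS)(KK))
  step 1: SK(II(SK))(SI(IS)(KK))
  step 2: K(SI(IS)(KK))(II(SK)(SI(IS)(KK)))
  step 3: SI(IS)(KK)
  step 4: I(KK)(IS(KK))
  step 5: KK(IS(KK))
  step 6: K

Term B:
  start: S(KS(KI)(KI(SI))(KKI(SS)))
  step 1: S(S(KI(SI))(KKI(SS)))
  step 2: S(SI(KKI(SS)))
  step 3: S(SI(K(SS)))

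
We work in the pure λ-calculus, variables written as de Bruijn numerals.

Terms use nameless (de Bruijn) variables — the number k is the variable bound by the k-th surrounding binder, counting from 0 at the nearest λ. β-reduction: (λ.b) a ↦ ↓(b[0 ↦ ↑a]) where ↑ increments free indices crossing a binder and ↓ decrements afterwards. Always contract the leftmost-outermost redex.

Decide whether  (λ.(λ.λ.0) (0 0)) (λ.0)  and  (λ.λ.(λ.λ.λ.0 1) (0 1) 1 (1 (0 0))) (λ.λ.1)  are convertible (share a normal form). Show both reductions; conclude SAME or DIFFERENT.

Answer: DIFFERENT — A ⇓ λ.0, B ⇓ λ.0 0

Working:
Term A:
  start: (λ.(λ.λ.0) (0 0)) (λ.0)
  →1  (λ.λ.0) ((λ.0) (λ.0))
  →2  λ.0

Term B:
  start: (λ.λ.(λ.λ.λ.0 1) (0 1) 1 (1 (0 0))) (λ.λ.1)
  →1  λ.(λ.λ.λ.0 1) (0 (λ.λ.1)) (λ.λ.1) ((λ.λ.1) (0 0))
  →2  λ.(λ.λ.0 1) (λ.λ.1) ((λ.λ.1) (0 0))
  →3  λ.(λ.0 (λ.λ.1)) ((λ.λ.1) (0 0))
  →4  λ.(λ.λ.1) (0 0) (λ.λ.1)
  →5  λ.(λ.1 1) (λ.λ.1)
  →6  λ.0 0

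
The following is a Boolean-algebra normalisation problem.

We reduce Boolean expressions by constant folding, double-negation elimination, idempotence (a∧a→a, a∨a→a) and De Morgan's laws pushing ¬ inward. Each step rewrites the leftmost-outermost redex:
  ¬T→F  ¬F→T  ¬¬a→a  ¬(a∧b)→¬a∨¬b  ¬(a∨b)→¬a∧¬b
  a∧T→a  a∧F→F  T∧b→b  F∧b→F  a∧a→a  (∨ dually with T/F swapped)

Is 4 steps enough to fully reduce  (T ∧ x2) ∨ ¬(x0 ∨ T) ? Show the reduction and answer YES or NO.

Answer: NO — after 4 steps the term is x2 ∨ F, not yet normal

Reduction:
  start: (T ∧ x2) ∨ ¬(x0 ∨ T)
  →1  x2 ∨ ¬(x0 ∨ T)
  →2  x2 ∨ (¬x0 ∧ ¬T)
  →3  x2 ∨ (¬x0 ∧ F)
  →4  x2 ∨ F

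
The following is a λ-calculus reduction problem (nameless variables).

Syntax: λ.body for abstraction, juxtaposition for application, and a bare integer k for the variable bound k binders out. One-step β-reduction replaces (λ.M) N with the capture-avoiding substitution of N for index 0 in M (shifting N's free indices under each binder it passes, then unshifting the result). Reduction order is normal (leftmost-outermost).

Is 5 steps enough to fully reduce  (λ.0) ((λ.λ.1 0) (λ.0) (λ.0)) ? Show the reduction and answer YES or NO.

  start: (λ.0) ((λ.λ.1 0) (λ.0) (λ.0))
  →1  (λ.λ.1 0) (λ.0) (λ.0)
  →2  (λ.(λ.0) 0) (λ.0)
  →3  (λ.0) (λ.0)
  →4  λ.0

Answer: YES — reaches normal form λ.0 in 4 ≤ 5 steps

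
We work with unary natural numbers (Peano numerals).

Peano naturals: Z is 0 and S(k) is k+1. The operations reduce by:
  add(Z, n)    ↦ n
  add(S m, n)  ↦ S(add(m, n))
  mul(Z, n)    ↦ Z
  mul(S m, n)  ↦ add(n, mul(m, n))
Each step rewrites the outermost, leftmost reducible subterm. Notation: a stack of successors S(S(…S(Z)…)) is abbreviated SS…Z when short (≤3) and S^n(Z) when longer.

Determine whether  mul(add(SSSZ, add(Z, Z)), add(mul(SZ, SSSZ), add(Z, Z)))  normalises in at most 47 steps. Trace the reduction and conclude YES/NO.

Answer: NO — after 47 steps the term is S(S(S(S(S(S(S(S(S(add(add(mul(Z, SSSZ), add(Z, Z)), mul(add(Z, add(Z, Z)), add(mul(SZ, SSSZ), add(Z, Z))))))))))))), not yet normal

Reduction:
  start: mul(add(SSSZ, add(Z, Z)), add(mul(SZ, SSSZ), add(Z, Z)))
  →1  mul(S(add(SSZ, add(Z, Z))), add(mul(SZ, SSSZ), add(Z, Z)))
  →2  add(add(mul(SZ, SSSZ), add(Z, Z)), mul(add(SSZ, add(Z, Z)), add(mul(SZ, SSSZ), add(Z, Z))))
  →3  add(add(add(SSSZ, mul(Z, SSSZ)), add(Z, Z)), mul(add(SSZ, add(Z, Z)), add(mul(SZ, SSSZ), add(Z, Z))))
  →4  add(add(S(add(SSZ, mul(Z, SSSZ))), add(Z, Z)), mul(add(SSZ, add(Z, Z)), add(mul(SZ, SSSZ), add(Z, Z))))
  →5  add(S(add(add(SSZ, mul(Z, SSSZ)), add(Z, Z))), mul(add(SSZ, add(Z, Z)), add(mul(SZ, SSSZ), add(Z, Z))))
  →6  S(add(add(add(SSZ, mul(Z, SSSZ)), add(Z, Z)), mul(add(SSZ, add(Z, Z)), add(mul(SZ, SSSZ), add(Z, Z)))))
  →7  S(add(add(S(add(SZ, mul(Z, SSSZ))), add(Z, Z)), mul(add(SSZ, add(Z, Z)), add(mul(SZ, SSSZ), add(Z, Z)))))
  →8  S(add(S(add(add(SZ, mul(Z, SSSZ)), add(Z, Z))), mul(add(SSZ, add(Z, Z)), add(mul(SZ, SSSZ), add(Z, Z)))))
  →9  S(S(add(add(add(SZ, mul(Z, SSSZ)), add(Z, Z)), mul(add(SSZ, add(Z, Z)), add(mul(SZ, SSSZ), add(Z, Z))))))
  →10  S(S(add(add(S(add(Z, mul(Z, SSSZ))), add(Z, Z)), mul(add(SSZ, add(Z, Z)), add(mul(SZ, SSSZ), add(Z, Z))))))
  →11  S(S(add(S(add(add(Z, mul(Z, SSSZ)), add(Z, Z))), mul(add(SSZ, add(Z, Z)), add(mul(SZ, SSSZ), add(Z, Z))))))
  →12  S(S(S(add(add(add(Z, mul(Z, SSSZ)), add(Z, Z)), mul(add(SSZ, add(Z, Z)), add(mul(SZ, SSSZ), add(Z, Z)))))))
  →13  S(S(S(add(add(mul(Z, SSSZ), add(Z, Z)), mul(add(SSZ, add(Z, Z)), add(mul(SZ, SSSZ), add(Z, Z)))))))
  →14  S(S(S(add(add(Z, add(Z, Z)), mul(add(SSZ, add(Z, Z)), add(mul(SZ, SSSZ), add(Z, Z)))))))
  →15  S(S(S(add(add(Z, Z), mul(add(SSZ, add(Z, Z)), add(mul(SZ, SSSZ), add(Z, Z)))))))
  →16  S(S(S(add(Z, mul(add(SSZ, add(Z, Z)), add(mul(SZ, SSSZ), add(Z, Z)))))))
  →17  S(S(S(mul(add(SSZ, add(Z, Z)), add(mul(SZ, SSSZ), add(Z, Z))))))
  →18  S(S(S(mul(S(add(SZ, add(Z, Z))), add(mul(SZ, SSSZ), add(Z, Z))))))
  →19  S(S(S(add(add(mul(SZ, SSSZ), add(Z, Z)), mul(add(SZ, add(Z, Z)), add(mul(SZ, SSSZ), add(Z, Z)))))))
  →20  S(S(S(add(add(add(SSSZ, mul(Z, SSSZ)), add(Z, Z)), mul(add(SZ, add(Z, Z)), add(mul(SZ, SSSZ), add(Z, Z)))))))
  →21  S(S(S(add(add(S(add(SSZ, mul(Z, SSSZ))), add(Z, Z)), mul(add(SZ, add(Z, Z)), add(mul(SZ, SSSZ), add(Z, Z)))))))
  →22  S(S(S(add(S(add(add(SSZ, mul(Z, SSSZ)), add(Z, Z))), mul(add(SZ, add(Z, Z)), add(mul(SZ, SSSZ), add(Z, Z)))))))
  →23  S(S(S(S(add(add(add(SSZ, mul(Z, SSSZ)), add(Z, Z)), mul(add(SZ, add(Z, Z)), add(mul(SZ, SSSZ), add(Z, Z))))))))
  →24  S(S(S(S(add(add(S(add(SZ, mul(Z, SSSZ))), add(Z, Z)), mul(add(SZ, add(Z, Z)), add(mul(SZ, SSSZ), add(Z, Z))))))))
  →25  S(S(S(S(add(S(add(add(SZ, mul(Z, SSSZ)), add(Z, Z))), mul(add(SZ, add(Z, Z)), add(mul(SZ, SSSZ), add(Z, Z))))))))
  →26  S(S(S(S(S(add(add(add(SZ, mul(Z, SSSZ)), add(Z, Z)), mul(add(SZ, add(Z, Z)), add(mul(SZ, SSSZ), add(Z, Z)))))))))
  →27  S(S(S(S(S(add(add(S(add(Z, mul(Z, SSSZ))), add(Z, Z)), mul(add(SZ, add(Z, Z)), add(mul(SZ, SSSZ), add(Z, Z)))))))))
  →28  S(S(S(S(S(add(S(add(add(Z, mul(Z, SSSZ)), add(Z, Z))), mul(add(SZ, add(Z, Z)), add(mul(SZ, SSSZ), add(Z, Z)))))))))
  →29  S(S(S(S(S(S(add(add(add(Z, mul(Z, SSSZ)), add(Z, Z)), mul(add(SZ, add(Z, Z)), add(mul(SZ, SSSZ), add(Z, Z))))))))))
  →30  S(S(S(S(S(S(add(add(mul(Z, SSSZ), add(Z, Z)), mul(add(SZ, add(Z, Z)), add(mul(SZ, SSSZ), add(Z, Z))))))))))
  →31  S(S(S(S(S(S(add(add(Z, add(Z, Z)), mul(add(SZ, add(Z, Z)), add(mul(SZ, SSSZ), add(Z, Z))))))))))
  →32  S(S(S(S(S(S(add(add(Z, Z), mul(add(SZ, add(Z, Z)), add(mul(SZ, SSSZ), add(Z, Z))))))))))
  →33  S(S(S(S(S(S(add(Z, mul(add(SZ, add(Z, Z)), add(mul(SZ, SSSZ), add(Z, Z))))))))))
  →34  S(S(S(S(S(S(mul(add(SZ, add(Z, Z)), add(mul(SZ, SSSZ), add(Z, Z)))))))))
  →35  S(S(S(S(S(S(mul(S(add(Z, add(Z, Z))), add(mul(SZ, SSSZ), add(Z, Z)))))))))
  →36  S(S(S(S(S(S(add(add(mul(SZ, SSSZ), add(Z, Z)), mul(add(Z, add(Z, Z)), add(mul(SZ, SSSZ), add(Z, Z))))))))))
  →37  S(S(S(S(S(S(add(add(add(SSSZ, mul(Z, SSSZ)), add(Z, Z)), mul(add(Z, add(Z, Z)), add(mul(SZ, SSSZ), add(Z, Z))))))))))
  →38  S(S(S(S(S(S(add(add(S(add(SSZ, mul(Z, SSSZ))), add(Z, Z)), mul(add(Z, add(Z, Z)), add(mul(SZ, SSSZ), add(Z, Z))))))))))
  →39  S(S(S(S(S(S(add(S(add(add(SSZ, mul(Z, SSSZ)), add(Z, Z))), mul(add(Z, add(Z, Z)), add(mul(SZ, SSSZ), add(Z, Z))))))))))
  →40  S(S(S(S(S(S(S(add(add(add(SSZ, mul(Z, SSSZ)), add(Z, Z)), mul(add(Z, add(Z, Z)), add(mul(SZ, SSSZ), add(Z, Z)))))))))))
  →41  S(S(S(S(S(S(S(add(add(S(add(SZ, mul(Z, SSSZ))), add(Z, Z)), mul(add(Z, add(Z, Z)), add(mul(SZ, SSSZ), add(Z, Z)))))))))))
  →42  S(S(S(S(S(S(S(add(S(add(add(SZ, mul(Z, SSSZ)), add(Z, Z))), mul(add(Z, add(Z, Z)), add(mul(SZ, SSSZ), add(Z, Z)))))))))))
  →43  S(S(S(S(S(S(S(S(add(add(add(SZ, mul(Z, SSSZ)), add(Z, Z)), mul(add(Z, add(Z, Z)), add(mul(SZ, SSSZ), add(Z, Z))))))))))))
  →44  S(S(S(S(S(S(S(S(add(add(S(add(Z, mul(Z, SSSZ))), add(Z, Z)), mul(add(Z, add(Z, Z)), add(mul(SZ, SSSZ), add(Z, Z))))))))))))
  →45  S(S(S(S(S(S(S(S(add(S(add(add(Z, mul(Z, SSSZ)), add(Z, Z))), mul(add(Z, add(Z, Z)), add(mul(SZ, SSSZ), add(Z, Z))))))))))))
  →46  S(S(S(S(S(S(S(S(S(add(add(add(Z, mul(Z, SSSZ)), add(Z, Z)), mul(add(Z, add(Z, Z)), add(mul(SZ, SSSZ), add(Z, Z)))))))))))))
  →47  S(S(S(S(S(S(S(S(S(add(add(mul(Z, SSSZ), add(Z, Z)), mul(add(Z, add(Z, Z)), add(mul(SZ, SSSZ), add(Z, Z)))))))))))))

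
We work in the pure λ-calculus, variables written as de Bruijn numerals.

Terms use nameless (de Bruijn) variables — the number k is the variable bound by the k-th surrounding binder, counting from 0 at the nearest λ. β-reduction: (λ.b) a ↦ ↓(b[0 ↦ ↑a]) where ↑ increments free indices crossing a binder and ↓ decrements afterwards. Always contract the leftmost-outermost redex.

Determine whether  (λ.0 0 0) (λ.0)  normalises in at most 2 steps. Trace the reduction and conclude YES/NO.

  start: (λ.0 0 0) (λ.0)
  step 1: (λ.0) (λ.0) (λ.0)
  step 2: (λ.0) (λ.0)

Answer: NO — after 2 steps the term is (λ.0) (λ.0), not yet normal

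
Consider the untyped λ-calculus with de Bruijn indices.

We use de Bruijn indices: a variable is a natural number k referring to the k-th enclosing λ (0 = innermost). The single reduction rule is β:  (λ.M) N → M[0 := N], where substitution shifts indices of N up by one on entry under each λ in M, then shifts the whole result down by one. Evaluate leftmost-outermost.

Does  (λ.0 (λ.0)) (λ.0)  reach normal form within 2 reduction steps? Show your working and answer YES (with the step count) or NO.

  start: (λ.0 (λ.0)) (λ.0)
  [1] (λ.0) (λ.0)
  [2] λ.0

Answer: YES — reaches normal form λ.0 in 2 ≤ 2 steps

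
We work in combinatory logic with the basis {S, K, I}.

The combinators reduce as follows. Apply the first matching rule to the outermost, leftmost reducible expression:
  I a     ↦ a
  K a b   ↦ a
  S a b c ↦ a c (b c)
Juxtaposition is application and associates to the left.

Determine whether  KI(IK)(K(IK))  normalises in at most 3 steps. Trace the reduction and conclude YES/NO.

Answer: YES — reaches normal form KK in 3 ≤ 3 steps

Derivation:
  start: KI(IK)(K(IK))
  step 1: I(K(IK))
  step 2: K(IK)
  step 3: KK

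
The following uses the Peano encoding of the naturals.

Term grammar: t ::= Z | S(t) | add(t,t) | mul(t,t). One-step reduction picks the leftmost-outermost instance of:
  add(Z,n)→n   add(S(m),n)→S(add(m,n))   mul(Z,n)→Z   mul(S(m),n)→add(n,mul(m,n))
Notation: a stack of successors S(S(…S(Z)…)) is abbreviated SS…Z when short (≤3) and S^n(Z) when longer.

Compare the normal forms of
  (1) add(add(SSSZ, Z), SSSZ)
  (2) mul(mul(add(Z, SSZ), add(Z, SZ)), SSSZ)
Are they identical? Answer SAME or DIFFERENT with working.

Term A:
  start: add(add(SSSZ, Z), SSSZ)
  →1  add(S(add(SSZ, Z)), SSSZ)
  →2  S(add(add(SSZ, Z), SSSZ))
  →3  S(add(S(add(SZ, Z)), SSSZ))
  →4  S(S(add(add(SZ, Z), SSSZ)))
  →5  S(S(add(S(add(Z, Z)), SSSZ)))
  →6  S(S(S(add(add(Z, Z), SSSZ))))
  →7  S(S(S(add(Z, SSSZ))))
  →8  S^6(Z)

Term B:
  start: mul(mul(add(Z, SSZ), add(Z, SZ)), SSSZ)
  →1  mul(mul(SSZ, add(Z, SZ)), SSSZ)
  →2  mul(add(add(Z, SZ), mul(SZ, add(Z, SZ))), SSSZ)
  →3  mul(add(SZ, mul(SZ, add(Z, SZ))), SSSZ)
  →4  mul(S(add(Z, mul(SZ, add(Z, SZ)))), SSSZ)
  →5  add(SSSZ, mul(add(Z, mul(SZ, add(Z, SZ))), SSSZ))
  →6  S(add(SSZ, mul(add(Z, mul(SZ, add(Z, SZ))), SSSZ)))
  →7  S(S(add(SZ, mul(add(Z, mul(SZ, add(Z, SZ))), SSSZ))))
  →8  S(S(S(add(Z, mul(add(Z, mul(SZ, add(Z, SZ))), SSSZ)))))
  →9  S(S(S(mul(add(Z, mul(SZ, add(Z, SZ))), SSSZ))))
  →10  S(S(S(mul(mul(SZ, add(Z, SZ)), SSSZ))))
  →11  S(S(S(mul(add(add(Z, SZ), mul(Z, add(Z, SZ))), SSSZ))))
  →12  S(S(S(mul(add(SZ, mul(Z, add(Z, SZ))), SSSZ))))
  →13  S(S(S(mul(S(add(Z, mul(Z, add(Z, SZ)))), SSSZ))))
  →14  S(S(S(add(SSSZ, mul(add(Z, mul(Z, add(Z, SZ))), SSSZ)))))
  →15  S(S(S(S(add(SSZ, mul(add(Z, mul(Z, add(Z, SZ))), SSSZ))))))
  →16  S(S(S(S(S(add(SZ, mul(add(Z, mul(Z, add(Z, SZ))), SSSZ)))))))
  →17  S(S(S(S(S(S(add(Z, mul(add(Z, mul(Z, add(Z, SZ))), SSSZ))))))))
  →18  S(S(S(S(S(S(mul(add(Z, mul(Z, add(Z, SZ))), SSSZ)))))))
  →19  S(S(S(S(S(S(mul(mul(Z, add(Z, SZ)), SSSZ)))))))
  →20  S(S(S(S(S(S(mul(Z, SSSZ)))))))
  →21  S^6(Z)

Answer: SAME — A ⇓ S^6(Z), B ⇓ S^6(Z)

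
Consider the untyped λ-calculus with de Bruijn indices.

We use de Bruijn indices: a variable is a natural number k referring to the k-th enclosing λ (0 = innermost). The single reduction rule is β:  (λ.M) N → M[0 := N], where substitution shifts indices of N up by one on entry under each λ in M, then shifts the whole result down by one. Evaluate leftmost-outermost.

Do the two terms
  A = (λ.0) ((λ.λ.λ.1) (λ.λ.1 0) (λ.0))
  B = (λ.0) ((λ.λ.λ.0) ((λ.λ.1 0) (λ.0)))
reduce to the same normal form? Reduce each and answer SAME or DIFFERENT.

Answer: SAME — A ⇓ λ.λ.0, B ⇓ λ.λ.0

Reduction:
Term A:
  start: (λ.0) ((λ.λ.λ.1) (λ.λ.1 0) (λ.0))
  [1] (λ.λ.λ.1) (λ.λ.1 0) (λ.0)
  [2] (λ.λ.1) (λ.0)
  [3] λ.λ.0

Term B:
  start: (λ.0) ((λ.λ.λ.0) ((λ.λ.1 0) (λ.0)))
  [1] (λ.λ.λ.0) ((λ.λ.1 0) (λ.0))
  [2] λ.λ.0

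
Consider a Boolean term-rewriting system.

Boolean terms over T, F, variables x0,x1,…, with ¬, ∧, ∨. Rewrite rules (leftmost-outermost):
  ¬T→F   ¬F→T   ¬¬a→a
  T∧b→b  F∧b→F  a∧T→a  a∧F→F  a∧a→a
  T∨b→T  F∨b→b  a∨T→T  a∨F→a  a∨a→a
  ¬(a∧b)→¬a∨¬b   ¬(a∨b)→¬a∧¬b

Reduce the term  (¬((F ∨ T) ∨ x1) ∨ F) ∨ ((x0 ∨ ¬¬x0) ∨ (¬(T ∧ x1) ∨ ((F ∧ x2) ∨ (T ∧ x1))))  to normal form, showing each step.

Answer: normal form = x0 ∨ (¬x1 ∨ x1)  (in 16 steps)

Reduction:
  start: (¬((F ∨ T) ∨ x1) ∨ F) ∨ ((x0 ∨ ¬¬x0) ∨ (¬(T ∧ x1) ∨ ((F ∧ x2) ∨ (T ∧ x1))))
  [1] ¬((F ∨ T) ∨ x1) ∨ ((x0 ∨ ¬¬x0) ∨ (¬(T ∧ x1) ∨ ((F ∧ x2) ∨ (T ∧ x1))))
  [2] (¬(F ∨ T) ∧ ¬x1) ∨ ((x0 ∨ ¬¬x0) ∨ (¬(T ∧ x1) ∨ ((F ∧ x2) ∨ (T ∧ x1))))
  [3] ((¬F ∧ ¬T) ∧ ¬x1) ∨ ((x0 ∨ ¬¬x0) ∨ (¬(T ∧ x1) ∨ ((F ∧ x2) ∨ (T ∧ x1))))
  [4] ((T ∧ ¬T) ∧ ¬x1) ∨ ((x0 ∨ ¬¬x0) ∨ (¬(T ∧ x1) ∨ ((F ∧ x2) ∨ (T ∧ x1))))
  [5] (¬T ∧ ¬x1) ∨ ((x0 ∨ ¬¬x0) ∨ (¬(T ∧ x1) ∨ ((F ∧ x2) ∨ (T ∧ x1))))
  [6] (F ∧ ¬x1) ∨ ((x0 ∨ ¬¬x0) ∨ (¬(T ∧ x1) ∨ ((F ∧ x2) ∨ (T ∧ x1))))
  [7] F ∨ ((x0 ∨ ¬¬x0) ∨ (¬(T ∧ x1) ∨ ((F ∧ x2) ∨ (T ∧ x1))))
  [8] (x0 ∨ ¬¬x0) ∨ (¬(T ∧ x1) ∨ ((F ∧ x2) ∨ (T ∧ x1)))
  [9] (x0 ∨ x0) ∨ (¬(T ∧ x1) ∨ ((F ∧ x2) ∨ (T ∧ x1)))
  [10] x0 ∨ (¬(T ∧ x1) ∨ ((F ∧ x2) ∨ (T ∧ x1)))
  [11] x0 ∨ ((¬T ∨ ¬x1) ∨ ((F ∧ x2) ∨ (T ∧ x1)))
  [12] x0 ∨ ((F ∨ ¬x1) ∨ ((F ∧ x2) ∨ (T ∧ x1)))
  [13] x0 ∨ (¬x1 ∨ ((F ∧ x2) ∨ (T ∧ x1)))
  [14] x0 ∨ (¬x1 ∨ (F ∨ (T ∧ x1)))
  [15] x0 ∨ (¬x1 ∨ (T ∧ x1))
  [16] x0 ∨ (¬x1 ∨ x1)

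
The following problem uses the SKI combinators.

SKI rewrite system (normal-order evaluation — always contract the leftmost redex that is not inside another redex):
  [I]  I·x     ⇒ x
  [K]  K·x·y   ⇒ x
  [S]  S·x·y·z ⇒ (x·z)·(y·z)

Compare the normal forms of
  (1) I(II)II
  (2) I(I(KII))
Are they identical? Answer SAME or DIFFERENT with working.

Answer: SAME — A ⇓ I, B ⇓ I

Working:
Term A:
  start: I(II)II
  step 1: IIII
  step 2: III
  step 3: II
  step 4: I

Term B:
  start: I(I(KII))
  step 1: I(KII)
  step 2: KII
  step 3: I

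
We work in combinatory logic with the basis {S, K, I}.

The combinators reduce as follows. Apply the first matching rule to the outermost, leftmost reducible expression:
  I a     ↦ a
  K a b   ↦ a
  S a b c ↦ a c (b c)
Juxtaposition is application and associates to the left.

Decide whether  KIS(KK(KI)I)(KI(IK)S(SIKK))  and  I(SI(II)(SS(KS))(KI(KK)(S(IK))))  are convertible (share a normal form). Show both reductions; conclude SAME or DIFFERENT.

Term A:
  start: KIS(KK(KI)I)(KI(IK)S(SIKK))
  step 1: I(KK(KI)I)(KI(IK)S(SIKK))
  step 2: KK(KI)I(KI(IK)S(SIKK))
  step 3: KI(KI(IK)S(SIKK))
  step 4: I

Term B:
  start: I(SI(II)(SS(KS))(KI(KK)(S(IK))))
  step 1: SI(II)(SS(KS))(KI(KK)(S(IK)))
  step 2: I(SS(KS))(II(SS(KS)))(KI(KK)(S(IK)))
  step 3: SS(KS)(II(SS(KS)))(KI(KK)(S(IK)))
  step 4: S(II(SS(KS)))(KS(II(SS(KS))))(KI(KK)(S(IK)))
  step 5: II(SS(KS))(KI(KK)(S(IK)))(KS(II(SS(KS)))(KI(KK)(S(IK))))
  step 6: I(SS(KS))(KI(KK)(S(IK)))(KS(II(SS(KS)))(KI(KK)(S(IK))))
  step 7: SS(KS)(KI(KK)(S(IK)))(KS(II(SS(KS)))(KI(KK)(S(IK))))
  step 8: S(KI(KK)(S(IK)))(KS(KI(KK)(S(IK))))(KS(II(SS(KS)))(KI(KK)(S(IK))))
  step 9: KI(KK)(S(IK))(KS(II(SS(KS)))(KI(KK)(S(IK))))(KS(KI(KK)(S(IK)))(KS(II(SS(KS)))(KI(KK)(S(IK)))))
  step 10: I(S(IK))(KS(II(SS(KS)))(KI(KK)(S(IK))))(KS(KI(KK)(S(IK)))(KS(II(SS(KS)))(KI(KK)(S(IK)))))
  step 11: S(IK)(KS(II(SS(KS)))(KI(KK)(S(IK))))(KS(KI(KK)(S(IK)))(KS(II(SS(KS)))(KI(KK)(S(IK)))))
  step 12: IK(KS(KI(KK)(S(IK)))(KS(II(SS(KS)))(KI(KK)(S(IK)))))(KS(II(SS(KS)))(KI(KK)(S(IK)))(KS(KI(KK)(S(IK)))(KS(II(SS(KS)))(KI(KK)(S(IK))))))
  step 13: K(KS(KI(KK)(S(IK)))(KS(II(SS(KS)))(KI(KK)(S(IK)))))(KS(II(SS(KS)))(KI(KK)(S(IK)))(KS(KI(KK)(S(IK)))(KS(II(SS(KS)))(KI(KK)(S(IK))))))
  step 14: KS(KI(KK)(S(IK)))(KS(II(SS(KS)))(KI(KK)(S(IK))))
  step 15: S(KS(II(SS(KS)))(KI(KK)(S(IK))))
  step 16: S(S(KI(KK)(S(IK))))
  step 17: S(S(I(S(IK))))
  step 18: S(S(S(IK)))
  step 19: S(S(SK))

Answer: DIFFERENT — A ⇓ I, B ⇓ S(S(SK))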